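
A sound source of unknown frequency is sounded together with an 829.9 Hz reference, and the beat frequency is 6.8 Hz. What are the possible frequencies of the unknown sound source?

823.1 Hz or 836.7 Hz

|f − 829.9| = 6.8, so f = 829.9 ± 6.8.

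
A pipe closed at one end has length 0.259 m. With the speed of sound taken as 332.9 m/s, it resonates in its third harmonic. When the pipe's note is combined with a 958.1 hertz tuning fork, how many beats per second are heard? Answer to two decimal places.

5.90 Hz

Closed pipe (odd harmonics): f_n = n·v/(4L) = 3·332.9/(4·0.259) = 963.9961 Hz.
f_beat = |963.9961 − 958.1| = 5.90 Hz.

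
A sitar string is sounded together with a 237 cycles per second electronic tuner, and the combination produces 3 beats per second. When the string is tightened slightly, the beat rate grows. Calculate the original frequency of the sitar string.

|f − 237| = 3, so the sitar string was at either 234 Hz or 240 Hz.
Increasing tension raises a string's frequency; the adjustment raises the sitar string's frequency.
The beat rate rose, so the adjustment moved the sitar string further from 237 Hz — it was already above the reference.

240 Hz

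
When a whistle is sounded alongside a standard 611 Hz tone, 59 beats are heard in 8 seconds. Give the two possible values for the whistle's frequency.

603.625 Hz or 618.375 Hz

Beat frequency = 59/8 = 7.375 Hz.
|f − 611| = 7.375, so f = 611 ± 7.375.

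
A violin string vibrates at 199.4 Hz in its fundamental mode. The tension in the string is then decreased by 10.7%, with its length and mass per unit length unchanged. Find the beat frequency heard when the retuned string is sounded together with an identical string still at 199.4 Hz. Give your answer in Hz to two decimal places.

For a string, f ∝ √T, so the new frequency is 199.4·√0.893 = 188.4304 Hz.
f_beat = |188.4304 − 199.4| = 10.97 Hz.

10.97 Hz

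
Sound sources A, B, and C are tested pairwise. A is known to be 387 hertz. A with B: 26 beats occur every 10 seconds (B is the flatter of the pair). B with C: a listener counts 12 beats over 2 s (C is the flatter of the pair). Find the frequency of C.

378.4 Hz

A–B: Beat frequency = 26/10 = 2.6 Hz.
B is below A, so f_B = 387 − 2.6 = 384.4 Hz.
B–C: Beat frequency = 12/2 = 6 Hz.
C is below B, so f_C = 384.4 − 6 = 378.4 Hz.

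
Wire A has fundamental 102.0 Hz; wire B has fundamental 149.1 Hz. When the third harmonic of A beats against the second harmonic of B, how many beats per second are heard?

Third harmonic of the first: 3·102.0 = 306.0 Hz.
Second harmonic of the second: 2·149.1 = 298.2 Hz.
f_beat = |306.0 − 298.2| = 7.8 Hz.

7.8 Hz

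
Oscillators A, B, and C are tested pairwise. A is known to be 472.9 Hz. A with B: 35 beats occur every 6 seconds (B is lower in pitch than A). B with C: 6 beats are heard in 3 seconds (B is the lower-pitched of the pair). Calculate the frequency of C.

A–B: Beat frequency = 35/6 = 5.8333 Hz.
B is below A, so f_B = 472.9 − 5.8333 = 467.0667 Hz.
B–C: Beat frequency = 6/3 = 2 Hz.
C is above B, so f_C = 467.0667 + 2 = 469.0667 Hz.

469.0667 Hz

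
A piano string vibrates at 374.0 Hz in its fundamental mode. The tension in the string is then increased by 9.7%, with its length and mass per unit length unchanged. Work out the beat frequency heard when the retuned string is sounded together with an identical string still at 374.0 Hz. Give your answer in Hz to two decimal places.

17.72 Hz

For a string, f ∝ √T, so the new frequency is 374.0·√1.097 = 391.7193 Hz.
f_beat = |391.7193 − 374.0| = 17.72 Hz.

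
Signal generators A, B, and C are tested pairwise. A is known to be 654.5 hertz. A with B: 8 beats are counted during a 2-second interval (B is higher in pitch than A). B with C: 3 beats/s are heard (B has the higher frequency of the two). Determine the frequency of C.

A–B: Beat frequency = 8/2 = 4 Hz.
B is above A, so f_B = 654.5 + 4 = 658.5 Hz.
C is below B, so f_C = 658.5 − 3 = 655.5 Hz.

655.5 Hz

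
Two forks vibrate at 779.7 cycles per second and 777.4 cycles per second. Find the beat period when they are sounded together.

0.435 s

f_beat = |779.7 − 777.4| = 2.3 Hz.
Beat period T = 1 / f_beat = 1 / 2.3 s.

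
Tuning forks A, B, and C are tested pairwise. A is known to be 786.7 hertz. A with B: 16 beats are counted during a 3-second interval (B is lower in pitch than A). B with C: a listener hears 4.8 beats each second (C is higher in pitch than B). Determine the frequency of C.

A–B: Beat frequency = 16/3 = 5.3333 Hz.
B is below A, so f_B = 786.7 − 5.3333 = 781.3667 Hz.
C is above B, so f_C = 781.3667 + 4.8 = 786.1667 Hz.

786.1667 Hz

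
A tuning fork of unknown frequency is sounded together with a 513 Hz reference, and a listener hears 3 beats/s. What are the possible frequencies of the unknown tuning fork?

|f − 513| = 3, so f = 513 ± 3.

510 Hz or 516 Hz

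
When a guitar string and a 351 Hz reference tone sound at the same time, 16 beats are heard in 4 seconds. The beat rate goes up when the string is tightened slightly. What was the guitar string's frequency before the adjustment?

355 Hz

Beat frequency = 16/4 = 4 Hz.
|f − 351| = 4, so the guitar string was at either 347 Hz or 355 Hz.
Increasing tension raises a string's frequency; the adjustment raises the guitar string's frequency.
The beat rate rose, so the adjustment moved the guitar string further from 351 Hz — it was already above the reference.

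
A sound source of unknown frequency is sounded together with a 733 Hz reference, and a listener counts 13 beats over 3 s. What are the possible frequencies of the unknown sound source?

728.6667 Hz or 737.3333 Hz

Beat frequency = 13/3 = 4.3333 Hz.
|f − 733| = 4.3333, so f = 733 ± 4.3333.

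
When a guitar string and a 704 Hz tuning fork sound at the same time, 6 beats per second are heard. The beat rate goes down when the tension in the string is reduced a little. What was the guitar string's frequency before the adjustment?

|f − 704| = 6, so the guitar string was at either 698 Hz or 710 Hz.
Lower tension means lower frequency; the adjustment lowers the guitar string's frequency.
The beat rate fell, so the adjustment moved the guitar string toward 704 Hz — it must have started above the reference.

710 Hz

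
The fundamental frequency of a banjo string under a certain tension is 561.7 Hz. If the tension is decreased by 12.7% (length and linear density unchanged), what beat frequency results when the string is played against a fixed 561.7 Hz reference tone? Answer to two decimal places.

For a string, f ∝ √T, so the new frequency is 561.7·√0.873 = 524.8214 Hz.
f_beat = |524.8214 − 561.7| = 36.88 Hz.

36.88 Hz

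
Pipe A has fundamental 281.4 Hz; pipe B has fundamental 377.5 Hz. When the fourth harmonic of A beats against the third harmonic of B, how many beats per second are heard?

Fourth harmonic of the first: 4·281.4 = 1125.6 Hz.
Third harmonic of the second: 3·377.5 = 1132.5 Hz.
f_beat = |1125.6 − 1132.5| = 6.9 Hz.

6.9 Hz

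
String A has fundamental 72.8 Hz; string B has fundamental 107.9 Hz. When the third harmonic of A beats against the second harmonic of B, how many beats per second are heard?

Third harmonic of the first: 3·72.8 = 218.4 Hz.
Second harmonic of the second: 2·107.9 = 215.8 Hz.
f_beat = |218.4 − 215.8| = 2.6 Hz.

2.6 Hz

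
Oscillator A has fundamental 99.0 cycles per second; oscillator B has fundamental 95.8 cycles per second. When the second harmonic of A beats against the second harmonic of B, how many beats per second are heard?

6.4 Hz

Second harmonic of the first: 2·99.0 = 198.0 Hz.
Second harmonic of the second: 2·95.8 = 191.6 Hz.
f_beat = |198.0 − 191.6| = 6.4 Hz.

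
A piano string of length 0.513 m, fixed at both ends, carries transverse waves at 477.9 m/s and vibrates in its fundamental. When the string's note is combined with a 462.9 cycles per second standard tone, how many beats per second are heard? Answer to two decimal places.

For a string fixed at both ends, f_n = n·v/(2L) = 1·477.9/(2·0.513) = 465.7895 Hz.
f_beat = |465.7895 − 462.9| = 2.89 Hz.

2.89 Hz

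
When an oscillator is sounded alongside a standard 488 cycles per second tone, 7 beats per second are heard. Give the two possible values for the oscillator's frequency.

|f − 488| = 7, so f = 488 ± 7.

481 Hz or 495 Hz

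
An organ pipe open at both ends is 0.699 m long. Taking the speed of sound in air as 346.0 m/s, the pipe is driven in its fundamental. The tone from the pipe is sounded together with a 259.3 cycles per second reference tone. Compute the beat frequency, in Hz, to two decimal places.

Open pipe: f_n = n·v/(2L) = 1·346.0/(2·0.699) = 247.4964 Hz.
f_beat = |247.4964 − 259.3| = 11.80 Hz.

11.80 Hz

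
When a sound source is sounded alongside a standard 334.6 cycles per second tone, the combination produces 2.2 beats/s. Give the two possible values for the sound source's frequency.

332.4 Hz or 336.8 Hz

|f − 334.6| = 2.2, so f = 334.6 ± 2.2.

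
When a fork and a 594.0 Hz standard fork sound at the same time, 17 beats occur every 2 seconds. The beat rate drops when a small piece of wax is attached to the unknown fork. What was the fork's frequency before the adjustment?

602.5 Hz

Beat frequency = 17/2 = 8.5 Hz.
|f − 594.0| = 8.5, so the fork was at either 585.5 Hz or 602.5 Hz.
Loading a fork with wax lowers its frequency; the adjustment lowers the fork's frequency.
The beat rate fell, so the adjustment moved the fork toward 594.0 Hz — it must have started above the reference.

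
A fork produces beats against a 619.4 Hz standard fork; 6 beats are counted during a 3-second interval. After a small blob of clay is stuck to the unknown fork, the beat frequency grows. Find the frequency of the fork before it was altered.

617.4 Hz

Beat frequency = 6/3 = 2 Hz.
|f − 619.4| = 2, so the fork was at either 617.4 Hz or 621.4 Hz.
Adding mass to a fork lowers its frequency; the adjustment lowers the fork's frequency.
The beat rate rose, so the adjustment moved the fork further from 619.4 Hz — it was already below the reference.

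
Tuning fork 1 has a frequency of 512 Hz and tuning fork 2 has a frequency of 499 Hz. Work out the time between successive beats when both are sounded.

f_beat = |512 − 499| = 13 Hz.
Beat period T = 1 / f_beat = 1 / 13 s.

0.077 s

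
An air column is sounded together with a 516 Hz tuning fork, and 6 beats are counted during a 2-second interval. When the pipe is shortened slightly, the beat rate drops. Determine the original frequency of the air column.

513 Hz

Beat frequency = 6/2 = 3 Hz.
|f − 516| = 3, so the air column was at either 513 Hz or 519 Hz.
A shorter pipe has a higher fundamental; the adjustment raises the air column's frequency.
The beat rate fell, so the adjustment moved the air column toward 516 Hz — it must have started below the reference.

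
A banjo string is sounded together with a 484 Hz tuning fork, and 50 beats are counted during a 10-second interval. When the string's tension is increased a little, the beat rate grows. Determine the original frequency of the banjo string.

489 Hz

Beat frequency = 50/10 = 5 Hz.
|f − 484| = 5, so the banjo string was at either 479 Hz or 489 Hz.
Higher tension means higher frequency; the adjustment raises the banjo string's frequency.
The beat rate rose, so the adjustment moved the banjo string further from 484 Hz — it was already above the reference.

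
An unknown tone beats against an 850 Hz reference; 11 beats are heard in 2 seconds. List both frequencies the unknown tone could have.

844.5 Hz or 855.5 Hz

Beat frequency = 11/2 = 5.5 Hz.
|f − 850| = 5.5, so f = 850 ± 5.5.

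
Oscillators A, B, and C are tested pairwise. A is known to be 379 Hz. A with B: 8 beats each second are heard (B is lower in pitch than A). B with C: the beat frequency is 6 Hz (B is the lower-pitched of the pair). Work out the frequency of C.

B is below A, so f_B = 379 − 8 = 371 Hz.
C is above B, so f_C = 371 + 6 = 377 Hz.

377 Hz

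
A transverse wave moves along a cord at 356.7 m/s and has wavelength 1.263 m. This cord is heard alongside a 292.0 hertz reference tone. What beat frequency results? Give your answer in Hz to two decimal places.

9.58 Hz

Source frequency f = v/λ = 356.7/1.263 = 282.4228 Hz.
f_beat = |282.4228 − 292.0| = 9.58 Hz.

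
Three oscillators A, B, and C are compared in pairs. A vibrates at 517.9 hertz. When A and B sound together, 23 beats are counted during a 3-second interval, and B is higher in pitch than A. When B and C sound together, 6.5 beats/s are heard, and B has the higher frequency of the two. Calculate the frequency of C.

519.0667 Hz

A–B: Beat frequency = 23/3 = 7.6667 Hz.
B is above A, so f_B = 517.9 + 7.6667 = 525.5667 Hz.
C is below B, so f_C = 525.5667 − 6.5 = 519.0667 Hz.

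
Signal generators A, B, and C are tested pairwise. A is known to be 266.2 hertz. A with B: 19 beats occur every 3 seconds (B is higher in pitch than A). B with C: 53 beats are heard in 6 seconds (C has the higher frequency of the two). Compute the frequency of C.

A–B: Beat frequency = 19/3 = 6.3333 Hz.
B is above A, so f_B = 266.2 + 6.3333 = 272.5333 Hz.
B–C: Beat frequency = 53/6 = 8.8333 Hz.
C is above B, so f_C = 272.5333 + 8.8333 = 281.3667 Hz.

281.3667 Hz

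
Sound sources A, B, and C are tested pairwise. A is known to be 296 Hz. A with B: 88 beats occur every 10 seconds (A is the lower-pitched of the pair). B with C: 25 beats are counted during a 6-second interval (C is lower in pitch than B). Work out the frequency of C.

A–B: Beat frequency = 88/10 = 8.8 Hz.
B is above A, so f_B = 296 + 8.8 = 304.8 Hz.
B–C: Beat frequency = 25/6 = 4.1667 Hz.
C is below B, so f_C = 304.8 − 4.1667 = 300.6333 Hz.

300.6333 Hz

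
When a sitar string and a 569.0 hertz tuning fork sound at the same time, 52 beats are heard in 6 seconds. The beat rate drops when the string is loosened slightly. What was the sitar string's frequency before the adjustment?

Beat frequency = 52/6 = 8.6667 Hz.
|f − 569.0| = 8.6667, so the sitar string was at either 560.3333 Hz or 577.6667 Hz.
Reducing tension lowers a string's frequency; the adjustment lowers the sitar string's frequency.
The beat rate fell, so the adjustment moved the sitar string toward 569.0 Hz — it must have started above the reference.

577.6667 Hz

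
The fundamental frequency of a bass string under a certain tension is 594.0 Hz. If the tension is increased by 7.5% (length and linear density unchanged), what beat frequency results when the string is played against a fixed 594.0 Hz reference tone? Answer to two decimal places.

For a string, f ∝ √T, so the new frequency is 594.0·√1.075 = 615.8723 Hz.
f_beat = |615.8723 − 594.0| = 21.87 Hz.

21.87 Hz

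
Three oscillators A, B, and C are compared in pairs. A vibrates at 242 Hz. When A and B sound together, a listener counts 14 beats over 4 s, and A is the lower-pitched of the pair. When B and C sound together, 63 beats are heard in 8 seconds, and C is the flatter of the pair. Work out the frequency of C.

A–B: Beat frequency = 14/4 = 3.5 Hz.
B is above A, so f_B = 242 + 3.5 = 245.5 Hz.
B–C: Beat frequency = 63/8 = 7.875 Hz.
C is below B, so f_C = 245.5 − 7.875 = 237.625 Hz.

237.625 Hz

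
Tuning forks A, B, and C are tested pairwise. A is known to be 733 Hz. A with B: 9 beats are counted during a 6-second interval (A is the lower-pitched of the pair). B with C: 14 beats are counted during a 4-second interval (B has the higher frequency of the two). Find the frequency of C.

A–B: Beat frequency = 9/6 = 1.5 Hz.
B is above A, so f_B = 733 + 1.5 = 734.5 Hz.
B–C: Beat frequency = 14/4 = 3.5 Hz.
C is below B, so f_C = 734.5 − 3.5 = 731 Hz.

731 Hz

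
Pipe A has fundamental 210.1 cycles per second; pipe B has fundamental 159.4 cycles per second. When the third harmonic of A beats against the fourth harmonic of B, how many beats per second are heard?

7.3 Hz

Third harmonic of the first: 3·210.1 = 630.3 Hz.
Fourth harmonic of the second: 4·159.4 = 637.6 Hz.
f_beat = |630.3 − 637.6| = 7.3 Hz.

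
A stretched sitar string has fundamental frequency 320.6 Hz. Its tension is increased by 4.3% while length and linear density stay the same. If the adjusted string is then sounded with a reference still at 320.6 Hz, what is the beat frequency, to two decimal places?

6.82 Hz

For a string, f ∝ √T, so the new frequency is 320.6·√1.043 = 327.4204 Hz.
f_beat = |327.4204 − 320.6| = 6.82 Hz.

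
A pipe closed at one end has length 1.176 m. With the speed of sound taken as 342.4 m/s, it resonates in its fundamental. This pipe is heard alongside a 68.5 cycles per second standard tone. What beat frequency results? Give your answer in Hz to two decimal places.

Closed pipe (odd harmonics): f_n = n·v/(4L) = 1·342.4/(4·1.176) = 72.7891 Hz.
f_beat = |72.7891 − 68.5| = 4.29 Hz.

4.29 Hz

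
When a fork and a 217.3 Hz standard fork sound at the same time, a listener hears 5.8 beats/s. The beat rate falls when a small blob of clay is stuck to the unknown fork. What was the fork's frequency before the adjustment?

223.1 Hz

|f − 217.3| = 5.8, so the fork was at either 211.5 Hz or 223.1 Hz.
Adding mass to a fork lowers its frequency; the adjustment lowers the fork's frequency.
The beat rate fell, so the adjustment moved the fork toward 217.3 Hz — it must have started above the reference.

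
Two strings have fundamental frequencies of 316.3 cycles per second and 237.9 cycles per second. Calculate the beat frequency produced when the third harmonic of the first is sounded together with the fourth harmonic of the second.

Third harmonic of the first: 3·316.3 = 948.9 Hz.
Fourth harmonic of the second: 4·237.9 = 951.6 Hz.
f_beat = |948.9 − 951.6| = 2.7 Hz.

2.7 Hz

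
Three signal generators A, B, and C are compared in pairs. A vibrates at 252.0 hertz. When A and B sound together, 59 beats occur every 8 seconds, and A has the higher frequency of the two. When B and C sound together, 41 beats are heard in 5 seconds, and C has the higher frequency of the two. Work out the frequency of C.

252.825 Hz

A–B: Beat frequency = 59/8 = 7.375 Hz.
B is below A, so f_B = 252.0 − 7.375 = 244.625 Hz.
B–C: Beat frequency = 41/5 = 8.2 Hz.
C is above B, so f_C = 244.625 + 8.2 = 252.825 Hz.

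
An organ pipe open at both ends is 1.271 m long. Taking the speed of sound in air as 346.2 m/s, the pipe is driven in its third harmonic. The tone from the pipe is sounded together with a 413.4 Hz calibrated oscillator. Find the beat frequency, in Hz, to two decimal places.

Open pipe: f_n = n·v/(2L) = 3·346.2/(2·1.271) = 408.5759 Hz.
f_beat = |408.5759 − 413.4| = 4.82 Hz.

4.82 Hz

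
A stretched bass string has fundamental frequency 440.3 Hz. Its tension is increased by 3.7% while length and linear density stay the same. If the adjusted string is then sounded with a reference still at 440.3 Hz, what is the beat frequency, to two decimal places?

8.07 Hz

For a string, f ∝ √T, so the new frequency is 440.3·√1.037 = 448.3716 Hz.
f_beat = |448.3716 − 440.3| = 8.07 Hz.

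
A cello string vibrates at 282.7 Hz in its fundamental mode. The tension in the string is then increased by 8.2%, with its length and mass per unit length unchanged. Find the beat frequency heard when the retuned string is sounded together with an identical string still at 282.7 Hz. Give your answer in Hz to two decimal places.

For a string, f ∝ √T, so the new frequency is 282.7·√1.082 = 294.0624 Hz.
f_beat = |294.0624 − 282.7| = 11.36 Hz.

11.36 Hz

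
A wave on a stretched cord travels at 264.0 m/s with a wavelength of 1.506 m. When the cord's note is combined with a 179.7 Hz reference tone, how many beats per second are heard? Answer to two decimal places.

Source frequency f = v/λ = 264.0/1.506 = 175.2988 Hz.
f_beat = |175.2988 − 179.7| = 4.40 Hz.

4.40 Hz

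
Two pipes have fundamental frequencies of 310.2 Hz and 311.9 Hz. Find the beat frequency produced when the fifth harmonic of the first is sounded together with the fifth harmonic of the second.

8.5 Hz

Fifth harmonic of the first: 5·310.2 = 1551.0 Hz.
Fifth harmonic of the second: 5·311.9 = 1559.5 Hz.
f_beat = |1551.0 − 1559.5| = 8.5 Hz.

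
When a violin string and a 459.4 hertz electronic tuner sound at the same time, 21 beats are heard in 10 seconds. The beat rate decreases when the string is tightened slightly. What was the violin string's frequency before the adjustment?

457.3 Hz

Beat frequency = 21/10 = 2.1 Hz.
|f − 459.4| = 2.1, so the violin string was at either 457.3 Hz or 461.5 Hz.
Increasing tension raises a string's frequency; the adjustment raises the violin string's frequency.
The beat rate fell, so the adjustment moved the violin string toward 459.4 Hz — it must have started below the reference.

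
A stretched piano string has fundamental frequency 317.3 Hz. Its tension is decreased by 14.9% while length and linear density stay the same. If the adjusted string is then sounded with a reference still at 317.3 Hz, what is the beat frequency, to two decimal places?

24.59 Hz

For a string, f ∝ √T, so the new frequency is 317.3·√0.851 = 292.7082 Hz.
f_beat = |292.7082 − 317.3| = 24.59 Hz.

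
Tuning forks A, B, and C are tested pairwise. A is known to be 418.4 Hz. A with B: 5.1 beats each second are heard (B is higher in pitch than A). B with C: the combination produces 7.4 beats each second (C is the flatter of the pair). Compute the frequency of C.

B is above A, so f_B = 418.4 + 5.1 = 423.5 Hz.
C is below B, so f_C = 423.5 − 7.4 = 416.1 Hz.

416.1 Hz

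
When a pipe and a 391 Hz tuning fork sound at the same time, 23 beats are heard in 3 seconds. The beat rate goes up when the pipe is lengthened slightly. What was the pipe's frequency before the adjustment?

Beat frequency = 23/3 = 7.6667 Hz.
|f − 391| = 7.6667, so the pipe was at either 383.3333 Hz or 398.6667 Hz.
A longer pipe has a lower fundamental; the adjustment lowers the pipe's frequency.
The beat rate rose, so the adjustment moved the pipe further from 391 Hz — it was already below the reference.

383.3333 Hz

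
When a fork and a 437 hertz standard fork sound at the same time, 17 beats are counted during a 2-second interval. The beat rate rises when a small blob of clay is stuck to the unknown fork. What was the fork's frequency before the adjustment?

428.5 Hz

Beat frequency = 17/2 = 8.5 Hz.
|f − 437| = 8.5, so the fork was at either 428.5 Hz or 445.5 Hz.
Adding mass to a fork lowers its frequency; the adjustment lowers the fork's frequency.
The beat rate rose, so the adjustment moved the fork further from 437 Hz — it was already below the reference.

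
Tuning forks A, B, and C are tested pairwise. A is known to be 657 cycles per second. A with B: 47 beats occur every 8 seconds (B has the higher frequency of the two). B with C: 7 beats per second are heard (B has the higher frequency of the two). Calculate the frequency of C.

655.875 Hz

A–B: Beat frequency = 47/8 = 5.875 Hz.
B is above A, so f_B = 657 + 5.875 = 662.875 Hz.
C is below B, so f_C = 662.875 − 7 = 655.875 Hz.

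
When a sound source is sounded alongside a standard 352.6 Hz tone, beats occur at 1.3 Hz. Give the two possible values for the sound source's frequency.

351.3 Hz or 353.9 Hz

|f − 352.6| = 1.3, so f = 352.6 ± 1.3.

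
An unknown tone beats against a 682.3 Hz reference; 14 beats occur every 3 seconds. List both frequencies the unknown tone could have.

Beat frequency = 14/3 = 4.6667 Hz.
|f − 682.3| = 4.6667, so f = 682.3 ± 4.6667.

677.6333 Hz or 686.9667 Hz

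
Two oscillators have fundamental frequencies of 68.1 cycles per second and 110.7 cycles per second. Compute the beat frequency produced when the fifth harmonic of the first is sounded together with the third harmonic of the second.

8.4 Hz

Fifth harmonic of the first: 5·68.1 = 340.5 Hz.
Third harmonic of the second: 3·110.7 = 332.1 Hz.
f_beat = |340.5 − 332.1| = 8.4 Hz.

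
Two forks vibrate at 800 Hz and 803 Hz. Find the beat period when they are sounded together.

f_beat = |800 − 803| = 3 Hz.
Beat period T = 1 / f_beat = 1 / 3 s.

0.333 s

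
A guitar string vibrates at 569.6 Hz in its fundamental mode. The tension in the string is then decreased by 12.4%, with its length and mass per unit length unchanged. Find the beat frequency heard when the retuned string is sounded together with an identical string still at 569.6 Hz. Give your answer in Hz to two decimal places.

For a string, f ∝ √T, so the new frequency is 569.6·√0.876 = 533.1164 Hz.
f_beat = |533.1164 − 569.6| = 36.48 Hz.

36.48 Hz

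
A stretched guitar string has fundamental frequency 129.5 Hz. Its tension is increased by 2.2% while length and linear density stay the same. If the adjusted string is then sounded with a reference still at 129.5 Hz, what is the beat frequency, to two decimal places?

For a string, f ∝ √T, so the new frequency is 129.5·√1.022 = 130.9168 Hz.
f_beat = |130.9168 − 129.5| = 1.42 Hz.

1.42 Hz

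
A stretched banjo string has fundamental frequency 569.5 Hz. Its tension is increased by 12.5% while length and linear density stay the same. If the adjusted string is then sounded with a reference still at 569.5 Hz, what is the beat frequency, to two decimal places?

34.55 Hz

For a string, f ∝ √T, so the new frequency is 569.5·√1.125 = 604.0460 Hz.
f_beat = |604.0460 − 569.5| = 34.55 Hz.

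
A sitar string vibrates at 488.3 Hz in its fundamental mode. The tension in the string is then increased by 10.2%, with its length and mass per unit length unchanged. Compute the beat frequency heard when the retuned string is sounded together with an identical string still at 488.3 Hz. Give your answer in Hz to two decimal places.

24.30 Hz

For a string, f ∝ √T, so the new frequency is 488.3·√1.102 = 512.5987 Hz.
f_beat = |512.5987 − 488.3| = 24.30 Hz.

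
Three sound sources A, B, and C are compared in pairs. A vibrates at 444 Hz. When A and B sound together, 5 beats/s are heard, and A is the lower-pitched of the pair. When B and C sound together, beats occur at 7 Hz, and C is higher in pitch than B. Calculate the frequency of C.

B is above A, so f_B = 444 + 5 = 449 Hz.
C is above B, so f_C = 449 + 7 = 456 Hz.

456 Hz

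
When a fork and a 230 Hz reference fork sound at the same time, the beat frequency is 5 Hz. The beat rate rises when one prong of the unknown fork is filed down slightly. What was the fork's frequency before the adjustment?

|f − 230| = 5, so the fork was at either 225 Hz or 235 Hz.
Filing a prong removes mass and raises the fork's frequency; the adjustment raises the fork's frequency.
The beat rate rose, so the adjustment moved the fork further from 230 Hz — it was already above the reference.

235 Hz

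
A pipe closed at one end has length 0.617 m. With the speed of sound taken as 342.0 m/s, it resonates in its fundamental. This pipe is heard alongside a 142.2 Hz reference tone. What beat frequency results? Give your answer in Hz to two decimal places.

3.63 Hz

Closed pipe (odd harmonics): f_n = n·v/(4L) = 1·342.0/(4·0.617) = 138.5737 Hz.
f_beat = |138.5737 − 142.2| = 3.63 Hz.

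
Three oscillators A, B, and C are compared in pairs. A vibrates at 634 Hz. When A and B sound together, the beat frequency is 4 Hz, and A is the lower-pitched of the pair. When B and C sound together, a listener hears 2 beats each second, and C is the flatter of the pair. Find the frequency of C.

B is above A, so f_B = 634 + 4 = 638 Hz.
C is below B, so f_C = 638 − 2 = 636 Hz.

636 Hz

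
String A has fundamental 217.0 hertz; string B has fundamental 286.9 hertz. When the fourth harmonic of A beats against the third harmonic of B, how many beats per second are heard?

Fourth harmonic of the first: 4·217.0 = 868.0 Hz.
Third harmonic of the second: 3·286.9 = 860.7 Hz.
f_beat = |868.0 − 860.7| = 7.3 Hz.

7.3 Hz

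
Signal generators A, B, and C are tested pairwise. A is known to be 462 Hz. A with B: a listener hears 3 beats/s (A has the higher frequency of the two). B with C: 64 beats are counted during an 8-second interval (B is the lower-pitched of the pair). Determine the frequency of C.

B is below A, so f_B = 462 − 3 = 459 Hz.
B–C: Beat frequency = 64/8 = 8 Hz.
C is above B, so f_C = 459 + 8 = 467 Hz.

467 Hz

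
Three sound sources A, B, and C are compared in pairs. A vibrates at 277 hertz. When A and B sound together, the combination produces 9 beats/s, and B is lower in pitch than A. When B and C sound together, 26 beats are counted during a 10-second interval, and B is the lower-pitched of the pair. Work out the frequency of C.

270.6 Hz

B is below A, so f_B = 277 − 9 = 268 Hz.
B–C: Beat frequency = 26/10 = 2.6 Hz.
C is above B, so f_C = 268 + 2.6 = 270.6 Hz.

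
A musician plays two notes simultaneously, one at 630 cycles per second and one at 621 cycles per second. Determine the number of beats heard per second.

9 Hz

The beat frequency equals the magnitude of the frequency difference.
|630 − 621| = 9 Hz.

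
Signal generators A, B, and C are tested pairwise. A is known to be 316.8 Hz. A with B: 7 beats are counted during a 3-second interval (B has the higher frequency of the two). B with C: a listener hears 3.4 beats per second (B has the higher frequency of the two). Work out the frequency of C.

A–B: Beat frequency = 7/3 = 2.3333 Hz.
B is above A, so f_B = 316.8 + 2.3333 = 319.1333 Hz.
C is below B, so f_C = 319.1333 − 3.4 = 315.7333 Hz.

315.7333 Hz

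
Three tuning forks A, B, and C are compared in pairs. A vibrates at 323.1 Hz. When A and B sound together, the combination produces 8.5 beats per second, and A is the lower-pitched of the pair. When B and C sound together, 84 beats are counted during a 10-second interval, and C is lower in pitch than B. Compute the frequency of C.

323.2 Hz

B is above A, so f_B = 323.1 + 8.5 = 331.6 Hz.
B–C: Beat frequency = 84/10 = 8.4 Hz.
C is below B, so f_C = 331.6 − 8.4 = 323.2 Hz.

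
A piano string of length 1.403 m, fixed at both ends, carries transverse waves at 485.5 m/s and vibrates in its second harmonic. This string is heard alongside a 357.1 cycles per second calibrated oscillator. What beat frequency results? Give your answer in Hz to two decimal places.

11.06 Hz

For a string fixed at both ends, f_n = n·v/(2L) = 2·485.5/(2·1.403) = 346.0442 Hz.
f_beat = |346.0442 − 357.1| = 11.06 Hz.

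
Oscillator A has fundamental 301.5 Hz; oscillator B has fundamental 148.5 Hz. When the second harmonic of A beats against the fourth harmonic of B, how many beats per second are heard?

Second harmonic of the first: 2·301.5 = 603.0 Hz.
Fourth harmonic of the second: 4·148.5 = 594.0 Hz.
f_beat = |603.0 − 594.0| = 9.0 Hz.

9.0 Hz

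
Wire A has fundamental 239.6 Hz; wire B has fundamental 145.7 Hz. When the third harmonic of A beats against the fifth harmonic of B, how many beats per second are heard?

Third harmonic of the first: 3·239.6 = 718.8 Hz.
Fifth harmonic of the second: 5·145.7 = 728.5 Hz.
f_beat = |718.8 − 728.5| = 9.7 Hz.

9.7 Hz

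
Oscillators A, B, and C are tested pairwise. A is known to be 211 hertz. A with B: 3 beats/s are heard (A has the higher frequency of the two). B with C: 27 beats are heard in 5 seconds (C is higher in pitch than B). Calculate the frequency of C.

213.4 Hz

B is below A, so f_B = 211 − 3 = 208 Hz.
B–C: Beat frequency = 27/5 = 5.4 Hz.
C is above B, so f_C = 208 + 5.4 = 213.4 Hz.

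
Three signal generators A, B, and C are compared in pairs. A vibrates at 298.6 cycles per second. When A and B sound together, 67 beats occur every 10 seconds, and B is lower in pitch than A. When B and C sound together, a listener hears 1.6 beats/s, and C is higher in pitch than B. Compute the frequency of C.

A–B: Beat frequency = 67/10 = 6.7 Hz.
B is below A, so f_B = 298.6 − 6.7 = 291.9 Hz.
C is above B, so f_C = 291.9 + 1.6 = 293.5 Hz.

293.5 Hz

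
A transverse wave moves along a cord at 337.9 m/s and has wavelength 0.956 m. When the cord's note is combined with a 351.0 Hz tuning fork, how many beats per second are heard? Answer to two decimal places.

2.45 Hz

Source frequency f = v/λ = 337.9/0.956 = 353.4519 Hz.
f_beat = |353.4519 − 351.0| = 2.45 Hz.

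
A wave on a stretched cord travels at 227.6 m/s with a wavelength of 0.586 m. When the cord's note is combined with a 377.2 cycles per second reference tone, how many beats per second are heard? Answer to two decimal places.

Source frequency f = v/λ = 227.6/0.586 = 388.3959 Hz.
f_beat = |388.3959 − 377.2| = 11.20 Hz.

11.20 Hz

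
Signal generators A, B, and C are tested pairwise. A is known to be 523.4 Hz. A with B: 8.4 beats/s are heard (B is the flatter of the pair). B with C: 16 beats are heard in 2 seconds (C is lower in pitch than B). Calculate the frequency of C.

B is below A, so f_B = 523.4 − 8.4 = 515 Hz.
B–C: Beat frequency = 16/2 = 8 Hz.
C is below B, so f_C = 515 − 8 = 507 Hz.

507 Hz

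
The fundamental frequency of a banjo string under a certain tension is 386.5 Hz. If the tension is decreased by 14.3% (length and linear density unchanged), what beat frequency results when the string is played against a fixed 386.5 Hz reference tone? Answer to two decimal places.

28.70 Hz

For a string, f ∝ √T, so the new frequency is 386.5·√0.857 = 357.7996 Hz.
f_beat = |357.7996 − 386.5| = 28.70 Hz.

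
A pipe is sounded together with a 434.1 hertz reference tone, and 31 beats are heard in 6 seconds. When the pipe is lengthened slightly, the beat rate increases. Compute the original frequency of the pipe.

428.9333 Hz

Beat frequency = 31/6 = 5.1667 Hz.
|f − 434.1| = 5.1667, so the pipe was at either 428.9333 Hz or 439.2667 Hz.
A longer pipe has a lower fundamental; the adjustment lowers the pipe's frequency.
The beat rate rose, so the adjustment moved the pipe further from 434.1 Hz — it was already below the reference.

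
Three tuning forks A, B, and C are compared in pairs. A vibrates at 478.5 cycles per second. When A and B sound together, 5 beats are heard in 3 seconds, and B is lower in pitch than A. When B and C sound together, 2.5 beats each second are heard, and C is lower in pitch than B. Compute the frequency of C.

A–B: Beat frequency = 5/3 = 1.6667 Hz.
B is below A, so f_B = 478.5 − 1.6667 = 476.8333 Hz.
C is below B, so f_C = 476.8333 − 2.5 = 474.3333 Hz.

474.3333 Hz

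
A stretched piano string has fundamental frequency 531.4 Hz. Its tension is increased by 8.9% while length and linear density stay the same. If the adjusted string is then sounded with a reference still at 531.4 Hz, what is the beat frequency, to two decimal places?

For a string, f ∝ √T, so the new frequency is 531.4·√1.089 = 554.5433 Hz.
f_beat = |554.5433 − 531.4| = 23.14 Hz.

23.14 Hz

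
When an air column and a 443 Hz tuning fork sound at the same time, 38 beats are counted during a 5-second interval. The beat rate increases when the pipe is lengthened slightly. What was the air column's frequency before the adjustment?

435.4 Hz

Beat frequency = 38/5 = 7.6 Hz.
|f − 443| = 7.6, so the air column was at either 435.4 Hz or 450.6 Hz.
A longer pipe has a lower fundamental; the adjustment lowers the air column's frequency.
The beat rate rose, so the adjustment moved the air column further from 443 Hz — it was already below the reference.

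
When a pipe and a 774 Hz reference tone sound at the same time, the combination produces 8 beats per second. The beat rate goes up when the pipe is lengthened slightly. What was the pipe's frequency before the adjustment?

|f − 774| = 8, so the pipe was at either 766 Hz or 782 Hz.
A longer pipe has a lower fundamental; the adjustment lowers the pipe's frequency.
The beat rate rose, so the adjustment moved the pipe further from 774 Hz — it was already below the reference.

766 Hz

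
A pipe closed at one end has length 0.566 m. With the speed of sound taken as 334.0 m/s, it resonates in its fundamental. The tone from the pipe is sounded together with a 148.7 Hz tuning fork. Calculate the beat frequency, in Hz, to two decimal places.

1.17 Hz

Closed pipe (odd harmonics): f_n = n·v/(4L) = 1·334.0/(4·0.566) = 147.5265 Hz.
f_beat = |147.5265 − 148.7| = 1.17 Hz.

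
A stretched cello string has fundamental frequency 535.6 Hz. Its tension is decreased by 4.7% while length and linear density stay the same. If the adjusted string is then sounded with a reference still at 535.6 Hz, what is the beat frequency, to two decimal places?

12.74 Hz

For a string, f ∝ √T, so the new frequency is 535.6·√0.953 = 522.8619 Hz.
f_beat = |522.8619 − 535.6| = 12.74 Hz.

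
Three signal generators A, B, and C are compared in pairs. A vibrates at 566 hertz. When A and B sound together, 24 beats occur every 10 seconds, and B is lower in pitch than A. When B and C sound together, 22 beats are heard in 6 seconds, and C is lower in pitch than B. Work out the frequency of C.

A–B: Beat frequency = 24/10 = 2.4 Hz.
B is below A, so f_B = 566 − 2.4 = 563.6 Hz.
B–C: Beat frequency = 22/6 = 3.6667 Hz.
C is below B, so f_C = 563.6 − 3.6667 = 559.9333 Hz.

559.9333 Hz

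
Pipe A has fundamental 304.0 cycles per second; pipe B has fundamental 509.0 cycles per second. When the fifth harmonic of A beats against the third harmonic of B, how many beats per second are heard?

7.0 Hz

Fifth harmonic of the first: 5·304.0 = 1520.0 Hz.
Third harmonic of the second: 3·509.0 = 1527.0 Hz.
f_beat = |1520.0 − 1527.0| = 7.0 Hz.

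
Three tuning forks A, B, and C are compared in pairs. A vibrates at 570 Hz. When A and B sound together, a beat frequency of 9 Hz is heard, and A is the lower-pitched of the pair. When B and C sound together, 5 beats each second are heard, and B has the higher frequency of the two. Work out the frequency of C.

574 Hz

B is above A, so f_B = 570 + 9 = 579 Hz.
C is below B, so f_C = 579 − 5 = 574 Hz.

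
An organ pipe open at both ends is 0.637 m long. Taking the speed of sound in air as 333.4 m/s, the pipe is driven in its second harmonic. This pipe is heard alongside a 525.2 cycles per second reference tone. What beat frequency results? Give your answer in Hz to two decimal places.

Open pipe: f_n = n·v/(2L) = 2·333.4/(2·0.637) = 523.3909 Hz.
f_beat = |523.3909 − 525.2| = 1.81 Hz.

1.81 Hz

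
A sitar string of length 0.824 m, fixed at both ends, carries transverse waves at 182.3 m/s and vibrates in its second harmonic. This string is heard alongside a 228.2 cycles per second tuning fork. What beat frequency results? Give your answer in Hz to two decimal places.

6.96 Hz

For a string fixed at both ends, f_n = n·v/(2L) = 2·182.3/(2·0.824) = 221.2379 Hz.
f_beat = |221.2379 − 228.2| = 6.96 Hz.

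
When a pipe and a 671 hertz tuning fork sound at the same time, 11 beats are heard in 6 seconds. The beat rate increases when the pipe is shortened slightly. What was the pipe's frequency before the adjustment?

Beat frequency = 11/6 = 1.8333 Hz.
|f − 671| = 1.8333, so the pipe was at either 669.1667 Hz or 672.8333 Hz.
A shorter pipe has a higher fundamental; the adjustment raises the pipe's frequency.
The beat rate rose, so the adjustment moved the pipe further from 671 Hz — it was already above the reference.

672.8333 Hz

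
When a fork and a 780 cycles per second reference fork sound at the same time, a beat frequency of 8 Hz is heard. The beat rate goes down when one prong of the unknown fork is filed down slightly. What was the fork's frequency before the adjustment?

772 Hz

|f − 780| = 8, so the fork was at either 772 Hz or 788 Hz.
Filing a prong removes mass and raises the fork's frequency; the adjustment raises the fork's frequency.
The beat rate fell, so the adjustment moved the fork toward 780 Hz — it must have started below the reference.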